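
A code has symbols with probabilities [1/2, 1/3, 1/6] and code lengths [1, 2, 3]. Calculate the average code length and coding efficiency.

Average length L = Σ p_i × l_i = 1.6667 bits
Entropy H = 1.4591 bits
Efficiency η = H/L × 100% = 87.55%


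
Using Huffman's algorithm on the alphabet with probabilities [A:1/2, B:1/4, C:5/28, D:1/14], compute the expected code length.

Huffman tree construction:
Combine smallest probabilities repeatedly
Resulting codes:
  A: 0 (length 1)
  B: 10 (length 2)
  C: 111 (length 3)
  D: 110 (length 3)
Average length = Σ p(s) × length(s) = 1.7500 bits


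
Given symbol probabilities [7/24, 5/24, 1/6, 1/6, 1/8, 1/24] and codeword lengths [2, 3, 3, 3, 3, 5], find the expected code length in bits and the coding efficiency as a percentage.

Average length L = Σ p_i × l_i = 2.7917 bits
Entropy H = 2.4176 bits
Efficiency η = H/L × 100% = 86.60%


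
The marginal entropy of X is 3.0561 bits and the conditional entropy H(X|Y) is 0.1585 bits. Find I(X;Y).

I(X;Y) = H(X) - H(X|Y)
I(X;Y) = 3.0561 - 0.1585 = 2.8976 bits


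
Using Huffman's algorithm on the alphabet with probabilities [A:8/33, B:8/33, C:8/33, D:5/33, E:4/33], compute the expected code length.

Huffman tree construction:
Combine smallest probabilities repeatedly
Resulting codes:
  A: 00 (length 2)
  B: 01 (length 2)
  C: 10 (length 2)
  D: 111 (length 3)
  E: 110 (length 3)
Average length = Σ p(s) × length(s) = 2.2727 bits


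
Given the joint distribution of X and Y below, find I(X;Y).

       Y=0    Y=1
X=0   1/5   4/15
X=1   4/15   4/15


H(X) = 0.9968, H(Y) = 0.9968, H(X,Y) = 1.9899
I(X;Y) = H(X) + H(Y) - H(X,Y) = 0.0037 bits


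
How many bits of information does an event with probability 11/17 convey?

Information content I(x) = -log₂(p(x))
I = -log₂(11/17) = -log₂(0.6471)
I = 0.6280 bits


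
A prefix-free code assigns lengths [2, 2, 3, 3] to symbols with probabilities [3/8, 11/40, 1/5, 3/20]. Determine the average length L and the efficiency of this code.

Average length L = Σ p_i × l_i = 2.3500 bits
Entropy H = 1.9178 bits
Efficiency η = H/L × 100% = 81.61%


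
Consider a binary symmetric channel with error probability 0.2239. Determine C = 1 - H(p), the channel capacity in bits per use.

For BSC with error probability p:
C = 1 - H(p) where H(p) is binary entropy
H(0.2239) = -0.2239 × log₂(0.2239) - 0.7761 × log₂(0.7761)
H(p) = 0.7672
C = 1 - 0.7672 = 0.2328 bits/use


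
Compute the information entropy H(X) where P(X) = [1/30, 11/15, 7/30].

H(X) = -Σ p(x) log₂ p(x)
  -1/30 × log₂(1/30) = 0.1636
  -11/15 × log₂(11/15) = 0.3281
  -7/30 × log₂(7/30) = 0.4899
H(X) = 0.9816 bits


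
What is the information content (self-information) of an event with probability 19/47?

Information content I(x) = -log₂(p(x))
I = -log₂(19/47) = -log₂(0.4043)
I = 1.3067 bits


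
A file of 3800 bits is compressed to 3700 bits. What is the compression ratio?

Compression ratio = Original / Compressed
= 3800 / 3700 = 1.03:1


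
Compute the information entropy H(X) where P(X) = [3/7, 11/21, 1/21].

H(X) = -Σ p(x) log₂ p(x)
  -3/7 × log₂(3/7) = 0.5239
  -11/21 × log₂(11/21) = 0.4887
  -1/21 × log₂(1/21) = 0.2092
H(X) = 1.2217 bits


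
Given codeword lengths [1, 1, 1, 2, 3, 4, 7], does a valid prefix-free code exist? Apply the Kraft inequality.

Kraft inequality: Σ 2^(-l_i) ≤ 1 for prefix-free code
Calculating: 2^(-1) + 2^(-1) + 2^(-1) + 2^(-2) + 2^(-3) + 2^(-4) + 2^(-7)
= 0.5 + 0.5 + 0.5 + 0.25 + 0.125 + 0.0625 + 0.0078125
= 1.9453
Since 1.9453 > 1, prefix-free code does not exist


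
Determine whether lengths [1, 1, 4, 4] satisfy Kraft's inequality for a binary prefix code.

Kraft inequality: Σ 2^(-l_i) ≤ 1 for prefix-free code
Calculating: 2^(-1) + 2^(-1) + 2^(-4) + 2^(-4)
= 0.5 + 0.5 + 0.0625 + 0.0625
= 1.1250
Since 1.1250 > 1, prefix-free code does not exist


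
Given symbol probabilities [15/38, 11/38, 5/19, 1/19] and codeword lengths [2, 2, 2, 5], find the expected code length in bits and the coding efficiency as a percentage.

Average length L = Σ p_i × l_i = 2.1579 bits
Entropy H = 1.7775 bits
Efficiency η = H/L × 100% = 82.37%


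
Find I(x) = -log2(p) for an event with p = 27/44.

Information content I(x) = -log₂(p(x))
I = -log₂(27/44) = -log₂(0.6136)
I = 0.7045 bits


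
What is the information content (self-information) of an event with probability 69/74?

Information content I(x) = -log₂(p(x))
I = -log₂(69/74) = -log₂(0.9324)
I = 0.1009 bits


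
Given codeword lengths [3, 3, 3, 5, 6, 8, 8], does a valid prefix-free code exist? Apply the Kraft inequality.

Kraft inequality: Σ 2^(-l_i) ≤ 1 for prefix-free code
Calculating: 2^(-3) + 2^(-3) + 2^(-3) + 2^(-5) + 2^(-6) + 2^(-8) + 2^(-8)
= 0.125 + 0.125 + 0.125 + 0.03125 + 0.015625 + 0.00390625 + 0.00390625
= 0.4297
Since 0.4297 ≤ 1, prefix-free code exists


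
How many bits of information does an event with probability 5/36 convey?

Information content I(x) = -log₂(p(x))
I = -log₂(5/36) = -log₂(0.1389)
I = 2.8480 bits


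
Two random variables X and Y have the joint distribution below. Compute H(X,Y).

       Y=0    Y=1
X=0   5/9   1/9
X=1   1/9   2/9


H(X,Y) = -Σ p(x,y) log₂ p(x,y)
  p(0,0)=5/9: -0.5556 × log₂(0.5556) = 0.4711
  p(0,1)=1/9: -0.1111 × log₂(0.1111) = 0.3522
  p(1,0)=1/9: -0.1111 × log₂(0.1111) = 0.3522
  p(1,1)=2/9: -0.2222 × log₂(0.2222) = 0.4822
H(X,Y) = 1.6577 bits


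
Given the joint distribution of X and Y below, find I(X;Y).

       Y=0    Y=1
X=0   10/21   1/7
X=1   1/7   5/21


H(X) = 0.9587, H(Y) = 0.9587, H(X,Y) = 1.8048
I(X;Y) = H(X) + H(Y) - H(X,Y) = 0.1127 bits


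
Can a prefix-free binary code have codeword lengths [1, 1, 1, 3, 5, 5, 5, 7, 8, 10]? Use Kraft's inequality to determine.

Kraft inequality: Σ 2^(-l_i) ≤ 1 for prefix-free code
Calculating: 2^(-1) + 2^(-1) + 2^(-1) + 2^(-3) + 2^(-5) + 2^(-5) + 2^(-5) + 2^(-7) + 2^(-8) + 2^(-10)
= 0.5 + 0.5 + 0.5 + 0.125 + 0.03125 + 0.03125 + 0.03125 + 0.0078125 + 0.00390625 + 0.0009765625
= 1.7314
Since 1.7314 > 1, prefix-free code does not exist


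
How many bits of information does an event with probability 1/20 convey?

Information content I(x) = -log₂(p(x))
I = -log₂(1/20) = -log₂(0.0500)
I = 4.3219 bits


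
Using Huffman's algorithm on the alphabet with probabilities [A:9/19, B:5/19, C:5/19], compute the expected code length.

Huffman tree construction:
Combine smallest probabilities repeatedly
Resulting codes:
  A: 0 (length 1)
  B: 10 (length 2)
  C: 11 (length 2)
Average length = Σ p(s) × length(s) = 1.5263 bits


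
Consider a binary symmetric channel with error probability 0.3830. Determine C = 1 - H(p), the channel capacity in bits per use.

For BSC with error probability p:
C = 1 - H(p) where H(p) is binary entropy
H(0.3830) = -0.3830 × log₂(0.3830) - 0.6170 × log₂(0.6170)
H(p) = 0.9601
C = 1 - 0.9601 = 0.0399 bits/use


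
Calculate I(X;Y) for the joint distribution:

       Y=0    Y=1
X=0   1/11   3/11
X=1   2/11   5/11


H(X) = 0.9457, H(Y) = 0.8454, H(X,Y) = 1.7899
I(X;Y) = H(X) + H(Y) - H(X,Y) = 0.0011 bits


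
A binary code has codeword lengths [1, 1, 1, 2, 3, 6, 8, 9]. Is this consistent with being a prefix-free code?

Kraft inequality: Σ 2^(-l_i) ≤ 1 for prefix-free code
Calculating: 2^(-1) + 2^(-1) + 2^(-1) + 2^(-2) + 2^(-3) + 2^(-6) + 2^(-8) + 2^(-9)
= 0.5 + 0.5 + 0.5 + 0.25 + 0.125 + 0.015625 + 0.00390625 + 0.001953125
= 1.8965
Since 1.8965 > 1, prefix-free code does not exist


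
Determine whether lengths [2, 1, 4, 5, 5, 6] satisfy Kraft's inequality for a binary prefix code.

Kraft inequality: Σ 2^(-l_i) ≤ 1 for prefix-free code
Calculating: 2^(-2) + 2^(-1) + 2^(-4) + 2^(-5) + 2^(-5) + 2^(-6)
= 0.25 + 0.5 + 0.0625 + 0.03125 + 0.03125 + 0.015625
= 0.8906
Since 0.8906 ≤ 1, prefix-free code exists


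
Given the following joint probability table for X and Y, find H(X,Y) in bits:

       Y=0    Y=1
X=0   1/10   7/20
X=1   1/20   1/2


H(X,Y) = -Σ p(x,y) log₂ p(x,y)
  p(0,0)=1/10: -0.1000 × log₂(0.1000) = 0.3322
  p(0,1)=7/20: -0.3500 × log₂(0.3500) = 0.5301
  p(1,0)=1/20: -0.0500 × log₂(0.0500) = 0.2161
  p(1,1)=1/2: -0.5000 × log₂(0.5000) = 0.5000
H(X,Y) = 1.5784 bits


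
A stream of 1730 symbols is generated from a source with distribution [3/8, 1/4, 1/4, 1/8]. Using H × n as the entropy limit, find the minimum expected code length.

Entropy H = 1.9056 bits/symbol
Minimum bits = H × n = 1.9056 × 1730
= 3296.76 bits


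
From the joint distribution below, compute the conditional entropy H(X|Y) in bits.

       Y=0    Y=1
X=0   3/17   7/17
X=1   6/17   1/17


H(X|Y) = Σ_y p(y) H(X|Y=y)
  p(Y=0) = 9/17, H(X|Y=0) = 0.9183
  p(Y=1) = 8/17, H(X|Y=1) = 0.5436
H(X|Y) = 0.5294×0.9183 + 0.4706×0.5436 = 0.7420 bits


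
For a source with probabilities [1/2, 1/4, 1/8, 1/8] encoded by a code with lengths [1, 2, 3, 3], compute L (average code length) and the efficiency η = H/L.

Average length L = Σ p_i × l_i = 1.7500 bits
Entropy H = 1.7500 bits
Efficiency η = H/L × 100% = 100.00%


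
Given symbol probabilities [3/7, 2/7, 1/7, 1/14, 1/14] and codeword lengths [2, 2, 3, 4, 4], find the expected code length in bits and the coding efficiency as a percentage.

Average length L = Σ p_i × l_i = 2.4286 bits
Entropy H = 1.9852 bits
Efficiency η = H/L × 100% = 81.74%


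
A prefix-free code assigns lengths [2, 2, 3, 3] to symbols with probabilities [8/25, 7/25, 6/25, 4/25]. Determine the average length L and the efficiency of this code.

Average length L = Σ p_i × l_i = 2.4000 bits
Entropy H = 1.9574 bits
Efficiency η = H/L × 100% = 81.56%


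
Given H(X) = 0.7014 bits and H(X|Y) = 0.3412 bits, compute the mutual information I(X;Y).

I(X;Y) = H(X) - H(X|Y)
I(X;Y) = 0.7014 - 0.3412 = 0.3602 bits


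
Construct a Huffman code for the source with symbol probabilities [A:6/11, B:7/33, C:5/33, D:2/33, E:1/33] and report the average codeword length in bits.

Huffman tree construction:
Combine smallest probabilities repeatedly
Resulting codes:
  A: 1 (length 1)
  B: 00 (length 2)
  C: 011 (length 3)
  D: 0101 (length 4)
  E: 0100 (length 4)
Average length = Σ p(s) × length(s) = 1.7879 bits


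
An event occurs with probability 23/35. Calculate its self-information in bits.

Information content I(x) = -log₂(p(x))
I = -log₂(23/35) = -log₂(0.6571)
I = 0.6057 bits


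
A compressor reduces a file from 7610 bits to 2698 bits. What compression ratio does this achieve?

Compression ratio = Original / Compressed
= 7610 / 2698 = 2.82:1


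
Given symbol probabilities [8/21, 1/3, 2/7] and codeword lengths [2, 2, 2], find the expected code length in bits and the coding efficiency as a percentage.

Average length L = Σ p_i × l_i = 2.0000 bits
Entropy H = 1.5751 bits
Efficiency η = H/L × 100% = 78.76%


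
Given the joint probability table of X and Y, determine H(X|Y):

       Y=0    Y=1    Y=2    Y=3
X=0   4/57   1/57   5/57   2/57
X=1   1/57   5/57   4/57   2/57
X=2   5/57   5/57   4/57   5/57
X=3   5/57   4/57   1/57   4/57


H(X|Y) = Σ_y p(y) H(X|Y=y)
  p(Y=0) = 5/19, H(X|Y=0) = 1.8256
  p(Y=1) = 5/19, H(X|Y=1) = 1.8256
  p(Y=2) = 14/57, H(X|Y=2) = 1.8352
  p(Y=3) = 13/57, H(X|Y=3) = 1.8843
H(X|Y) = 0.2632×1.8256 + 0.2632×1.8256 + 0.2456×1.8352 + 0.2281×1.8843 = 1.8414 bits


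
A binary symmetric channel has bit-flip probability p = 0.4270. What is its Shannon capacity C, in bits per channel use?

For BSC with error probability p:
C = 1 - H(p) where H(p) is binary entropy
H(0.4270) = -0.4270 × log₂(0.4270) - 0.5730 × log₂(0.5730)
H(p) = 0.9846
C = 1 - 0.9846 = 0.0154 bits/use


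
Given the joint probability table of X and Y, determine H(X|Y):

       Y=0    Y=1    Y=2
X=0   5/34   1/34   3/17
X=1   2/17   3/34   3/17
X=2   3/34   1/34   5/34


H(X|Y) = Σ_y p(y) H(X|Y=y)
  p(Y=0) = 6/17, H(X|Y=0) = 1.5546
  p(Y=1) = 5/34, H(X|Y=1) = 1.3710
  p(Y=2) = 1/2, H(X|Y=2) = 1.5799
H(X|Y) = 0.3529×1.5546 + 0.1471×1.3710 + 0.5000×1.5799 = 1.5402 bits


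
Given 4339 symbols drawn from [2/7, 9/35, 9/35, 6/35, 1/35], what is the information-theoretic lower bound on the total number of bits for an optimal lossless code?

Entropy H = 2.1068 bits/symbol
Minimum bits = H × n = 2.1068 × 4339
= 9141.31 bits


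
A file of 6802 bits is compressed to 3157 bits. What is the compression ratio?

Compression ratio = Original / Compressed
= 6802 / 3157 = 2.15:1


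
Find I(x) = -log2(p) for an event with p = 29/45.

Information content I(x) = -log₂(p(x))
I = -log₂(29/45) = -log₂(0.6444)
I = 0.6339 bits


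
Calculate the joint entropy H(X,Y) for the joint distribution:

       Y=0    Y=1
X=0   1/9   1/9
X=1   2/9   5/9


H(X,Y) = -Σ p(x,y) log₂ p(x,y)
  p(0,0)=1/9: -0.1111 × log₂(0.1111) = 0.3522
  p(0,1)=1/9: -0.1111 × log₂(0.1111) = 0.3522
  p(1,0)=2/9: -0.2222 × log₂(0.2222) = 0.4822
  p(1,1)=5/9: -0.5556 × log₂(0.5556) = 0.4711
H(X,Y) = 1.6577 bits


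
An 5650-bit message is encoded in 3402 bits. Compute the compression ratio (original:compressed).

Compression ratio = Original / Compressed
= 5650 / 3402 = 1.66:1


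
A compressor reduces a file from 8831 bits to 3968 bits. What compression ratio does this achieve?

Compression ratio = Original / Compressed
= 8831 / 3968 = 2.23:1


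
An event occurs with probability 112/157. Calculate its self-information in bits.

Information content I(x) = -log₂(p(x))
I = -log₂(112/157) = -log₂(0.7134)
I = 0.4873 bits


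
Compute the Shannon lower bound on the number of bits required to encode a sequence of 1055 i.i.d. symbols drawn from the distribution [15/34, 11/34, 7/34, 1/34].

Entropy H = 1.6666 bits/symbol
Minimum bits = H × n = 1.6666 × 1055
= 1758.29 bits


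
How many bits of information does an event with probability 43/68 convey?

Information content I(x) = -log₂(p(x))
I = -log₂(43/68) = -log₂(0.6324)
I = 0.6612 bits


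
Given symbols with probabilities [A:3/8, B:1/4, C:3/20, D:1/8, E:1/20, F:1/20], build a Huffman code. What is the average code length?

Huffman tree construction:
Combine smallest probabilities repeatedly
Resulting codes:
  A: 11 (length 2)
  B: 10 (length 2)
  C: 00 (length 2)
  D: 011 (length 3)
  E: 0100 (length 4)
  F: 0101 (length 4)
Average length = Σ p(s) × length(s) = 2.3250 bits


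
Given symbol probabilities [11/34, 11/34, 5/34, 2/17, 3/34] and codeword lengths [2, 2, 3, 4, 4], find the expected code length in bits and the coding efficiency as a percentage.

Average length L = Σ p_i × l_i = 2.5588 bits
Entropy H = 2.1324 bits
Efficiency η = H/L × 100% = 83.34%


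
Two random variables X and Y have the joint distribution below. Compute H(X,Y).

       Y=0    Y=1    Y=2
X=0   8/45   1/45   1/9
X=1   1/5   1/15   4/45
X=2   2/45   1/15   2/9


H(X,Y) = -Σ p(x,y) log₂ p(x,y)
  p(0,0)=8/45: -0.1778 × log₂(0.1778) = 0.4430
  p(0,1)=1/45: -0.0222 × log₂(0.0222) = 0.1220
  p(0,2)=1/9: -0.1111 × log₂(0.1111) = 0.3522
  p(1,0)=1/5: -0.2000 × log₂(0.2000) = 0.4644
  p(1,1)=1/15: -0.0667 × log₂(0.0667) = 0.2605
  p(1,2)=4/45: -0.0889 × log₂(0.0889) = 0.3104
  p(2,0)=2/45: -0.0444 × log₂(0.0444) = 0.1996
  p(2,1)=1/15: -0.0667 × log₂(0.0667) = 0.2605
  p(2,2)=2/9: -0.2222 × log₂(0.2222) = 0.4822
H(X,Y) = 2.8948 bits


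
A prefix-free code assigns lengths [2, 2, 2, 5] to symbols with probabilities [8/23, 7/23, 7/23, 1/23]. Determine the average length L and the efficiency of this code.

Average length L = Σ p_i × l_i = 2.1304 bits
Entropy H = 1.7713 bits
Efficiency η = H/L × 100% = 83.14%


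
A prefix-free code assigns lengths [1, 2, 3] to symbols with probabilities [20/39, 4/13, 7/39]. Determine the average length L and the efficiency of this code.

Average length L = Σ p_i × l_i = 1.6667 bits
Entropy H = 1.4621 bits
Efficiency η = H/L × 100% = 87.72%


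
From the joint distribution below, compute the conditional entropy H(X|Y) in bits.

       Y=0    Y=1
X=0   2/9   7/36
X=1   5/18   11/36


H(X|Y) = Σ_y p(y) H(X|Y=y)
  p(Y=0) = 1/2, H(X|Y=0) = 0.9911
  p(Y=1) = 1/2, H(X|Y=1) = 0.9641
H(X|Y) = 0.5000×0.9911 + 0.5000×0.9641 = 0.9776 bits


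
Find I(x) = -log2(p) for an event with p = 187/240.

Information content I(x) = -log₂(p(x))
I = -log₂(187/240) = -log₂(0.7792)
I = 0.3600 bits


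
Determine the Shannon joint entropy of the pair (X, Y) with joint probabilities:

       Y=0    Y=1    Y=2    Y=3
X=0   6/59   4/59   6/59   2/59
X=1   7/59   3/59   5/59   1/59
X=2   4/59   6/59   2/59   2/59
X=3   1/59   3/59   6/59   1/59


H(X,Y) = -Σ p(x,y) log₂ p(x,y)
  p(0,0)=6/59: -0.1017 × log₂(0.1017) = 0.3354
  p(0,1)=4/59: -0.0678 × log₂(0.0678) = 0.2632
  p(0,2)=6/59: -0.1017 × log₂(0.1017) = 0.3354
  p(0,3)=2/59: -0.0339 × log₂(0.0339) = 0.1655
  p(1,0)=7/59: -0.1186 × log₂(0.1186) = 0.3649
  p(1,1)=3/59: -0.0508 × log₂(0.0508) = 0.2185
  p(1,2)=5/59: -0.0847 × log₂(0.0847) = 0.3018
  p(1,3)=1/59: -0.0169 × log₂(0.0169) = 0.0997
  p(2,0)=4/59: -0.0678 × log₂(0.0678) = 0.2632
  p(2,1)=6/59: -0.1017 × log₂(0.1017) = 0.3354
  p(2,2)=2/59: -0.0339 × log₂(0.0339) = 0.1655
  p(2,3)=2/59: -0.0339 × log₂(0.0339) = 0.1655
  p(3,0)=1/59: -0.0169 × log₂(0.0169) = 0.0997
  p(3,1)=3/59: -0.0508 × log₂(0.0508) = 0.2185
  p(3,2)=6/59: -0.1017 × log₂(0.1017) = 0.3354
  p(3,3)=1/59: -0.0169 × log₂(0.0169) = 0.0997
H(X,Y) = 3.7672 bits


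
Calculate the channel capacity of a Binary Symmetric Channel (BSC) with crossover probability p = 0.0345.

For BSC with error probability p:
C = 1 - H(p) where H(p) is binary entropy
H(0.0345) = -0.0345 × log₂(0.0345) - 0.9655 × log₂(0.9655)
H(p) = 0.2165
C = 1 - 0.2165 = 0.7835 bits/use


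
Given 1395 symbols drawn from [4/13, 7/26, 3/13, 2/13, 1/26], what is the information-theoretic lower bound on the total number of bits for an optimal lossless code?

Entropy H = 2.1173 bits/symbol
Minimum bits = H × n = 2.1173 × 1395
= 2953.65 bits


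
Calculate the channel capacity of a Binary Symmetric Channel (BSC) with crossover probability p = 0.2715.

For BSC with error probability p:
C = 1 - H(p) where H(p) is binary entropy
H(0.2715) = -0.2715 × log₂(0.2715) - 0.7285 × log₂(0.7285)
H(p) = 0.8436
C = 1 - 0.8436 = 0.1564 bits/use


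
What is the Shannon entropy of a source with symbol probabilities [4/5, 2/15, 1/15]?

H(X) = -Σ p(x) log₂ p(x)
  -4/5 × log₂(4/5) = 0.2575
  -2/15 × log₂(2/15) = 0.3876
  -1/15 × log₂(1/15) = 0.2605
H(X) = 0.9056 bits


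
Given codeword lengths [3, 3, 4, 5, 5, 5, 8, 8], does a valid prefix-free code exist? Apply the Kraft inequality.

Kraft inequality: Σ 2^(-l_i) ≤ 1 for prefix-free code
Calculating: 2^(-3) + 2^(-3) + 2^(-4) + 2^(-5) + 2^(-5) + 2^(-5) + 2^(-8) + 2^(-8)
= 0.125 + 0.125 + 0.0625 + 0.03125 + 0.03125 + 0.03125 + 0.00390625 + 0.00390625
= 0.4141
Since 0.4141 ≤ 1, prefix-free code exists


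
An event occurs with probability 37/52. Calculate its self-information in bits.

Information content I(x) = -log₂(p(x))
I = -log₂(37/52) = -log₂(0.7115)
I = 0.4910 bits


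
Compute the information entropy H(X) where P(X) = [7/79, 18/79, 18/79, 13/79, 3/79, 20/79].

H(X) = -Σ p(x) log₂ p(x)
  -7/79 × log₂(7/79) = 0.3098
  -18/79 × log₂(18/79) = 0.4862
  -18/79 × log₂(18/79) = 0.4862
  -13/79 × log₂(13/79) = 0.4284
  -3/79 × log₂(3/79) = 0.1792
  -20/79 × log₂(20/79) = 0.5017
H(X) = 2.3915 bits


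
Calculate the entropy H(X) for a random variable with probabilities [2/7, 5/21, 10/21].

H(X) = -Σ p(x) log₂ p(x)
  -2/7 × log₂(2/7) = 0.5164
  -5/21 × log₂(5/21) = 0.4929
  -10/21 × log₂(10/21) = 0.5097
H(X) = 1.5190 bits


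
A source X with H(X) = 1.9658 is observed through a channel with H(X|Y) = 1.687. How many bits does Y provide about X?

I(X;Y) = H(X) - H(X|Y)
I(X;Y) = 1.9658 - 1.687 = 0.2788 bits


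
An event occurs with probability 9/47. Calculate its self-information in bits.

Information content I(x) = -log₂(p(x))
I = -log₂(9/47) = -log₂(0.1915)
I = 2.3847 bits


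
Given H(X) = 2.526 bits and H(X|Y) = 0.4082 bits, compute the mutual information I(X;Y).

I(X;Y) = H(X) - H(X|Y)
I(X;Y) = 2.526 - 0.4082 = 2.1178 bits


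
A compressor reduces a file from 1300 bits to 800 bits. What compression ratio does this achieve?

Compression ratio = Original / Compressed
= 1300 / 800 = 1.62:1


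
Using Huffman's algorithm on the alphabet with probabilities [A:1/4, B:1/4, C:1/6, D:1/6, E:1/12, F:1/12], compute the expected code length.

Huffman tree construction:
Combine smallest probabilities repeatedly
Resulting codes:
  A: 01 (length 2)
  B: 10 (length 2)
  C: 110 (length 3)
  D: 111 (length 3)
  E: 000 (length 3)
  F: 001 (length 3)
Average length = Σ p(s) × length(s) = 2.5000 bits


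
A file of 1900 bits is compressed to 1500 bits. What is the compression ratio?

Compression ratio = Original / Compressed
= 1900 / 1500 = 1.27:1


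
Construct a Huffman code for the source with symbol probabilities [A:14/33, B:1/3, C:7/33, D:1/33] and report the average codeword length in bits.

Huffman tree construction:
Combine smallest probabilities repeatedly
Resulting codes:
  A: 0 (length 1)
  B: 11 (length 2)
  C: 101 (length 3)
  D: 100 (length 3)
Average length = Σ p(s) × length(s) = 1.8182 bits


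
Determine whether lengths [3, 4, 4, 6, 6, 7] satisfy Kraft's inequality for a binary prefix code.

Kraft inequality: Σ 2^(-l_i) ≤ 1 for prefix-free code
Calculating: 2^(-3) + 2^(-4) + 2^(-4) + 2^(-6) + 2^(-6) + 2^(-7)
= 0.125 + 0.0625 + 0.0625 + 0.015625 + 0.015625 + 0.0078125
= 0.2891
Since 0.2891 ≤ 1, prefix-free code exists


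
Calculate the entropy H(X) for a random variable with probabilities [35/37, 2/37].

H(X) = -Σ p(x) log₂ p(x)
  -35/37 × log₂(35/37) = 0.0758
  -2/37 × log₂(2/37) = 0.2275
H(X) = 0.3034 bits


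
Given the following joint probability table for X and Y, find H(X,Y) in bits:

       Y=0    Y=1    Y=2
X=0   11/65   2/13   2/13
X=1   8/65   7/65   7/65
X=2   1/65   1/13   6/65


H(X,Y) = -Σ p(x,y) log₂ p(x,y)
  p(0,0)=11/65: -0.1692 × log₂(0.1692) = 0.4337
  p(0,1)=2/13: -0.1538 × log₂(0.1538) = 0.4155
  p(0,2)=2/13: -0.1538 × log₂(0.1538) = 0.4155
  p(1,0)=8/65: -0.1231 × log₂(0.1231) = 0.3720
  p(1,1)=7/65: -0.1077 × log₂(0.1077) = 0.3462
  p(1,2)=7/65: -0.1077 × log₂(0.1077) = 0.3462
  p(2,0)=1/65: -0.0154 × log₂(0.0154) = 0.0927
  p(2,1)=1/13: -0.0769 × log₂(0.0769) = 0.2846
  p(2,2)=6/65: -0.0923 × log₂(0.0923) = 0.3173
H(X,Y) = 3.0237 bits


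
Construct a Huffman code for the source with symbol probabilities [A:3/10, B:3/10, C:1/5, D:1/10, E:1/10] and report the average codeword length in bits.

Huffman tree construction:
Combine smallest probabilities repeatedly
Resulting codes:
  A: 10 (length 2)
  B: 11 (length 2)
  C: 00 (length 2)
  D: 010 (length 3)
  E: 011 (length 3)
Average length = Σ p(s) × length(s) = 2.2000 bits


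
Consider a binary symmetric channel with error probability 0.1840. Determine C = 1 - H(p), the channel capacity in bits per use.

For BSC with error probability p:
C = 1 - H(p) where H(p) is binary entropy
H(0.1840) = -0.1840 × log₂(0.1840) - 0.8160 × log₂(0.8160)
H(p) = 0.6887
C = 1 - 0.6887 = 0.3113 bits/use


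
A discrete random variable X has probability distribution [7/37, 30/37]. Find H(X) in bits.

H(X) = -Σ p(x) log₂ p(x)
  -7/37 × log₂(7/37) = 0.4545
  -30/37 × log₂(30/37) = 0.2453
H(X) = 0.6998 bits


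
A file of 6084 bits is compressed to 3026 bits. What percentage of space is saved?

Space savings = (1 - Compressed/Original) × 100%
= (1 - 3026/6084) × 100%
= 50.26%


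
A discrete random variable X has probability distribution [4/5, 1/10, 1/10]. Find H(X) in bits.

H(X) = -Σ p(x) log₂ p(x)
  -4/5 × log₂(4/5) = 0.2575
  -1/10 × log₂(1/10) = 0.3322
  -1/10 × log₂(1/10) = 0.3322
H(X) = 0.9219 bits


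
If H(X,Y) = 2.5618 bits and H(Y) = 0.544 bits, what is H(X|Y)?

Chain rule: H(X,Y) = H(X|Y) + H(Y)
H(X|Y) = H(X,Y) - H(Y) = 2.5618 - 0.544 = 2.0178 bits


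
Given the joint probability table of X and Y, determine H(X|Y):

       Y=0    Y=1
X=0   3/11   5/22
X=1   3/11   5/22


H(X|Y) = Σ_y p(y) H(X|Y=y)
  p(Y=0) = 6/11, H(X|Y=0) = 1.0000
  p(Y=1) = 5/11, H(X|Y=1) = 1.0000
H(X|Y) = 0.5455×1.0000 + 0.4545×1.0000 = 1.0000 bits


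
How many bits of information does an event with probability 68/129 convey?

Information content I(x) = -log₂(p(x))
I = -log₂(68/129) = -log₂(0.5271)
I = 0.9238 bits


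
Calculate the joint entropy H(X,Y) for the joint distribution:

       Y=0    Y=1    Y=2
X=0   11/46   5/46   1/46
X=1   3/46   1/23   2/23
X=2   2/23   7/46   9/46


H(X,Y) = -Σ p(x,y) log₂ p(x,y)
  p(0,0)=11/46: -0.2391 × log₂(0.2391) = 0.4936
  p(0,1)=5/46: -0.1087 × log₂(0.1087) = 0.3480
  p(0,2)=1/46: -0.0217 × log₂(0.0217) = 0.1201
  p(1,0)=3/46: -0.0652 × log₂(0.0652) = 0.2569
  p(1,1)=1/23: -0.0435 × log₂(0.0435) = 0.1967
  p(1,2)=2/23: -0.0870 × log₂(0.0870) = 0.3064
  p(2,0)=2/23: -0.0870 × log₂(0.0870) = 0.3064
  p(2,1)=7/46: -0.1522 × log₂(0.1522) = 0.4133
  p(2,2)=9/46: -0.1957 × log₂(0.1957) = 0.4605
H(X,Y) = 2.9018 bits


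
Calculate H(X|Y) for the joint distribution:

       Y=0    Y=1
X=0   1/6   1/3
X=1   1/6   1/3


H(X|Y) = Σ_y p(y) H(X|Y=y)
  p(Y=0) = 1/3, H(X|Y=0) = 1.0000
  p(Y=1) = 2/3, H(X|Y=1) = 1.0000
H(X|Y) = 0.3333×1.0000 + 0.6667×1.0000 = 1.0000 bits


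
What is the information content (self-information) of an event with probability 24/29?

Information content I(x) = -log₂(p(x))
I = -log₂(24/29) = -log₂(0.8276)
I = 0.2730 bits


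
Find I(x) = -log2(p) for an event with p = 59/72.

Information content I(x) = -log₂(p(x))
I = -log₂(59/72) = -log₂(0.8194)
I = 0.2873 bits


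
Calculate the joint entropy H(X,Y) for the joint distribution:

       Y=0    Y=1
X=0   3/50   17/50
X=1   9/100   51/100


H(X,Y) = -Σ p(x,y) log₂ p(x,y)
  p(0,0)=3/50: -0.0600 × log₂(0.0600) = 0.2435
  p(0,1)=17/50: -0.3400 × log₂(0.3400) = 0.5292
  p(1,0)=9/100: -0.0900 × log₂(0.0900) = 0.3127
  p(1,1)=51/100: -0.5100 × log₂(0.5100) = 0.4954
H(X,Y) = 1.5808 bits


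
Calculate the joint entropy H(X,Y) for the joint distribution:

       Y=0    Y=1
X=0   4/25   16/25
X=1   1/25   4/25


H(X,Y) = -Σ p(x,y) log₂ p(x,y)
  p(0,0)=4/25: -0.1600 × log₂(0.1600) = 0.4230
  p(0,1)=16/25: -0.6400 × log₂(0.6400) = 0.4121
  p(1,0)=1/25: -0.0400 × log₂(0.0400) = 0.1858
  p(1,1)=4/25: -0.1600 × log₂(0.1600) = 0.4230
H(X,Y) = 1.4439 bits


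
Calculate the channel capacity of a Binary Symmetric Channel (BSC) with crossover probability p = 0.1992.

For BSC with error probability p:
C = 1 - H(p) where H(p) is binary entropy
H(0.1992) = -0.1992 × log₂(0.1992) - 0.8008 × log₂(0.8008)
H(p) = 0.7203
C = 1 - 0.7203 = 0.2797 bits/use


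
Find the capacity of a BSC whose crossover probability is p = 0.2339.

For BSC with error probability p:
C = 1 - H(p) where H(p) is binary entropy
H(0.2339) = -0.2339 × log₂(0.2339) - 0.7661 × log₂(0.7661)
H(p) = 0.7847
C = 1 - 0.7847 = 0.2153 bits/use


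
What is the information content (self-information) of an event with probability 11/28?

Information content I(x) = -log₂(p(x))
I = -log₂(11/28) = -log₂(0.3929)
I = 1.3479 bits


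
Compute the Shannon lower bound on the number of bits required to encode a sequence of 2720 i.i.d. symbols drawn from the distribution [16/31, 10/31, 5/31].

Entropy H = 1.4436 bits/symbol
Minimum bits = H × n = 1.4436 × 2720
= 3926.55 bits


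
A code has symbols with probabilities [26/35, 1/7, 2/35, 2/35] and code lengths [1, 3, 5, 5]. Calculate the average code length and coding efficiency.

Average length L = Σ p_i × l_i = 1.7429 bits
Entropy H = 1.1915 bits
Efficiency η = H/L × 100% = 68.37%


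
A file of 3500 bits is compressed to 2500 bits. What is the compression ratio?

Compression ratio = Original / Compressed
= 3500 / 2500 = 1.40:1


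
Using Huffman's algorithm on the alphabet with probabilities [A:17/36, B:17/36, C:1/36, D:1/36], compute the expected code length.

Huffman tree construction:
Combine smallest probabilities repeatedly
Resulting codes:
  A: 11 (length 2)
  B: 0 (length 1)
  C: 100 (length 3)
  D: 101 (length 3)
Average length = Σ p(s) × length(s) = 1.5833 bits


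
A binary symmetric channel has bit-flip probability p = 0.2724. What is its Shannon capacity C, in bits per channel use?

For BSC with error probability p:
C = 1 - H(p) where H(p) is binary entropy
H(0.2724) = -0.2724 × log₂(0.2724) - 0.7276 × log₂(0.7276)
H(p) = 0.8449
C = 1 - 0.8449 = 0.1551 bits/use


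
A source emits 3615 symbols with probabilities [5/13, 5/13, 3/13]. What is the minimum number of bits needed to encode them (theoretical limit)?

Entropy H = 1.5486 bits/symbol
Minimum bits = H × n = 1.5486 × 3615
= 5598.12 bits


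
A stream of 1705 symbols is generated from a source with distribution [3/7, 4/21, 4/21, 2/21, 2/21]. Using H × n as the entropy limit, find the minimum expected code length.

Entropy H = 2.0814 bits/symbol
Minimum bits = H × n = 2.0814 × 1705
= 3548.78 bits


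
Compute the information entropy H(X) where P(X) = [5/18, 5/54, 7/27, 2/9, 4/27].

H(X) = -Σ p(x) log₂ p(x)
  -5/18 × log₂(5/18) = 0.5133
  -5/54 × log₂(5/54) = 0.3179
  -7/27 × log₂(7/27) = 0.5049
  -2/9 × log₂(2/9) = 0.4822
  -4/27 × log₂(4/27) = 0.4081
H(X) = 2.2265 bits


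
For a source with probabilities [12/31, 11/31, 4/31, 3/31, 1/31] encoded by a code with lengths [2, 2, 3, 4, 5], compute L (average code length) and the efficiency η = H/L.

Average length L = Σ p_i × l_i = 2.4194 bits
Entropy H = 1.9275 bits
Efficiency η = H/L × 100% = 79.67%


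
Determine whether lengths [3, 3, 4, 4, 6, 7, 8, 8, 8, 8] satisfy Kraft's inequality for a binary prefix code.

Kraft inequality: Σ 2^(-l_i) ≤ 1 for prefix-free code
Calculating: 2^(-3) + 2^(-3) + 2^(-4) + 2^(-4) + 2^(-6) + 2^(-7) + 2^(-8) + 2^(-8) + 2^(-8) + 2^(-8)
= 0.125 + 0.125 + 0.0625 + 0.0625 + 0.015625 + 0.0078125 + 0.00390625 + 0.00390625 + 0.00390625 + 0.00390625
= 0.4141
Since 0.4141 ≤ 1, prefix-free code exists


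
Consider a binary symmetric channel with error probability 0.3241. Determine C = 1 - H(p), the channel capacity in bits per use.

For BSC with error probability p:
C = 1 - H(p) where H(p) is binary entropy
H(0.3241) = -0.3241 × log₂(0.3241) - 0.6759 × log₂(0.6759)
H(p) = 0.9088
C = 1 - 0.9088 = 0.0912 bits/use


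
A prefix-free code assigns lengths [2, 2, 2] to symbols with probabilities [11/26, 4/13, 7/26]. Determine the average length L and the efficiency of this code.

Average length L = Σ p_i × l_i = 2.0000 bits
Entropy H = 1.5579 bits
Efficiency η = H/L × 100% = 77.90%


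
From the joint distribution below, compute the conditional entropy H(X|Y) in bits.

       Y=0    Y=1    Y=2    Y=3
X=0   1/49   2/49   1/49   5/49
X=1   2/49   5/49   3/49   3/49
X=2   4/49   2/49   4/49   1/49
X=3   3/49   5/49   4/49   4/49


H(X|Y) = Σ_y p(y) H(X|Y=y)
  p(Y=0) = 10/49, H(X|Y=0) = 1.8464
  p(Y=1) = 2/7, H(X|Y=1) = 1.8631
  p(Y=2) = 12/49, H(X|Y=2) = 1.8554
  p(Y=3) = 13/49, H(X|Y=3) = 1.8262
H(X|Y) = 0.2041×1.8464 + 0.2857×1.8631 + 0.2449×1.8554 + 0.2653×1.8262 = 1.8480 bits


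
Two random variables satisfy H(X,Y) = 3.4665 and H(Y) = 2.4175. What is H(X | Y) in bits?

Chain rule: H(X,Y) = H(X|Y) + H(Y)
H(X|Y) = H(X,Y) - H(Y) = 3.4665 - 2.4175 = 1.049 bits


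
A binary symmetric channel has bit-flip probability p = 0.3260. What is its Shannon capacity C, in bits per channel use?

For BSC with error probability p:
C = 1 - H(p) where H(p) is binary entropy
H(0.3260) = -0.3260 × log₂(0.3260) - 0.6740 × log₂(0.6740)
H(p) = 0.9108
C = 1 - 0.9108 = 0.0892 bits/use


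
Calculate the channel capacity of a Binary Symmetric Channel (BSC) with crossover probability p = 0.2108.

For BSC with error probability p:
C = 1 - H(p) where H(p) is binary entropy
H(0.2108) = -0.2108 × log₂(0.2108) - 0.7892 × log₂(0.7892)
H(p) = 0.7430
C = 1 - 0.7430 = 0.2570 bits/use


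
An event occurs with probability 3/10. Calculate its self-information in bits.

Information content I(x) = -log₂(p(x))
I = -log₂(3/10) = -log₂(0.3000)
I = 1.7370 bits


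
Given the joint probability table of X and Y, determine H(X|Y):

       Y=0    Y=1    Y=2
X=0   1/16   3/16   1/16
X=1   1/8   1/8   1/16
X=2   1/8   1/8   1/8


H(X|Y) = Σ_y p(y) H(X|Y=y)
  p(Y=0) = 5/16, H(X|Y=0) = 1.5219
  p(Y=1) = 7/16, H(X|Y=1) = 1.5567
  p(Y=2) = 1/4, H(X|Y=2) = 1.5000
H(X|Y) = 0.3125×1.5219 + 0.4375×1.5567 + 0.2500×1.5000 = 1.5316 bits


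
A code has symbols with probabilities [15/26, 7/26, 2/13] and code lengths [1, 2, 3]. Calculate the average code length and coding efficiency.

Average length L = Σ p_i × l_i = 1.5769 bits
Entropy H = 1.3829 bits
Efficiency η = H/L × 100% = 87.70%


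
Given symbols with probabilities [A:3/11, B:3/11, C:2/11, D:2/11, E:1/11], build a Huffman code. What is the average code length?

Huffman tree construction:
Combine smallest probabilities repeatedly
Resulting codes:
  A: 01 (length 2)
  B: 10 (length 2)
  C: 111 (length 3)
  D: 00 (length 2)
  E: 110 (length 3)
Average length = Σ p(s) × length(s) = 2.2727 bits


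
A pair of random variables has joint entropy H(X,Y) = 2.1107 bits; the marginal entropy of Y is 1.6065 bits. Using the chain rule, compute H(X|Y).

Chain rule: H(X,Y) = H(X|Y) + H(Y)
H(X|Y) = H(X,Y) - H(Y) = 2.1107 - 1.6065 = 0.5042 bits


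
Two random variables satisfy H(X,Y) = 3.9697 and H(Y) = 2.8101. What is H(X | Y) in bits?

Chain rule: H(X,Y) = H(X|Y) + H(Y)
H(X|Y) = H(X,Y) - H(Y) = 3.9697 - 2.8101 = 1.1596 bits


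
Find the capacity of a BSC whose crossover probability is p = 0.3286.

For BSC with error probability p:
C = 1 - H(p) where H(p) is binary entropy
H(0.3286) = -0.3286 × log₂(0.3286) - 0.6714 × log₂(0.6714)
H(p) = 0.9135
C = 1 - 0.9135 = 0.0865 bits/use


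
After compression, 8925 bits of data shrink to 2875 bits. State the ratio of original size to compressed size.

Compression ratio = Original / Compressed
= 8925 / 2875 = 3.10:1


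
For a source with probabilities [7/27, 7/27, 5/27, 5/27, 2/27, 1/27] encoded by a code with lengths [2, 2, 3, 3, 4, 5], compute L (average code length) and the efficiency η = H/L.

Average length L = Σ p_i × l_i = 2.6296 bits
Entropy H = 2.3652 bits
Efficiency η = H/L × 100% = 89.94%


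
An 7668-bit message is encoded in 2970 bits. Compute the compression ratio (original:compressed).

Compression ratio = Original / Compressed
= 7668 / 2970 = 2.58:1


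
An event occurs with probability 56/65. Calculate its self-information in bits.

Information content I(x) = -log₂(p(x))
I = -log₂(56/65) = -log₂(0.8615)
I = 0.2150 bits


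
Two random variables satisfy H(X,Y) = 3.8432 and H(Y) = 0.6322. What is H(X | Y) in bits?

Chain rule: H(X,Y) = H(X|Y) + H(Y)
H(X|Y) = H(X,Y) - H(Y) = 3.8432 - 0.6322 = 3.211 bits


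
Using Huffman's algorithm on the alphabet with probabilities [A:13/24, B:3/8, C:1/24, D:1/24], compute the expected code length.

Huffman tree construction:
Combine smallest probabilities repeatedly
Resulting codes:
  A: 1 (length 1)
  B: 01 (length 2)
  C: 000 (length 3)
  D: 001 (length 3)
Average length = Σ p(s) × length(s) = 1.5417 bits


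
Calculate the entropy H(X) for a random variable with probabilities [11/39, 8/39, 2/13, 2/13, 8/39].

H(X) = -Σ p(x) log₂ p(x)
  -11/39 × log₂(11/39) = 0.5150
  -8/39 × log₂(8/39) = 0.4688
  -2/13 × log₂(2/13) = 0.4155
  -2/13 × log₂(2/13) = 0.4155
  -8/39 × log₂(8/39) = 0.4688
H(X) = 2.2835 bits


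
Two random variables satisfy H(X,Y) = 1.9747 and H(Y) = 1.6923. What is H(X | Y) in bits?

Chain rule: H(X,Y) = H(X|Y) + H(Y)
H(X|Y) = H(X,Y) - H(Y) = 1.9747 - 1.6923 = 0.2824 bits


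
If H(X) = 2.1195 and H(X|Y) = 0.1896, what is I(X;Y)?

I(X;Y) = H(X) - H(X|Y)
I(X;Y) = 2.1195 - 0.1896 = 1.9299 bits


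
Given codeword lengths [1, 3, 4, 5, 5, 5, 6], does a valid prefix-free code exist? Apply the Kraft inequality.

Kraft inequality: Σ 2^(-l_i) ≤ 1 for prefix-free code
Calculating: 2^(-1) + 2^(-3) + 2^(-4) + 2^(-5) + 2^(-5) + 2^(-5) + 2^(-6)
= 0.5 + 0.125 + 0.0625 + 0.03125 + 0.03125 + 0.03125 + 0.015625
= 0.7969
Since 0.7969 ≤ 1, prefix-free code exists


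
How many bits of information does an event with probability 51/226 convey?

Information content I(x) = -log₂(p(x))
I = -log₂(51/226) = -log₂(0.2257)
I = 2.1478 bits


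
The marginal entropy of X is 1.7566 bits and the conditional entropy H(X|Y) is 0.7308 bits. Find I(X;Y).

I(X;Y) = H(X) - H(X|Y)
I(X;Y) = 1.7566 - 0.7308 = 1.0258 bits


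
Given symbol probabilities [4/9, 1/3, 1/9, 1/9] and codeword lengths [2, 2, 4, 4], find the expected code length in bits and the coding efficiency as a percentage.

Average length L = Σ p_i × l_i = 2.4444 bits
Entropy H = 1.7527 bits
Efficiency η = H/L × 100% = 71.70%


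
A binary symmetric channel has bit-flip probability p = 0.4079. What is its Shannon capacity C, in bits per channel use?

For BSC with error probability p:
C = 1 - H(p) where H(p) is binary entropy
H(0.4079) = -0.4079 × log₂(0.4079) - 0.5921 × log₂(0.5921)
H(p) = 0.9754
C = 1 - 0.9754 = 0.0246 bits/use


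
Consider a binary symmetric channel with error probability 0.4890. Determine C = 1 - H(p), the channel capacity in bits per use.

For BSC with error probability p:
C = 1 - H(p) where H(p) is binary entropy
H(0.4890) = -0.4890 × log₂(0.4890) - 0.5110 × log₂(0.5110)
H(p) = 0.9997
C = 1 - 0.9997 = 0.0003 bits/use


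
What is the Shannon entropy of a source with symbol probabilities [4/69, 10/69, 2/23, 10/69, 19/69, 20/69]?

H(X) = -Σ p(x) log₂ p(x)
  -4/69 × log₂(4/69) = 0.2382
  -10/69 × log₂(10/69) = 0.4039
  -2/23 × log₂(2/23) = 0.3064
  -10/69 × log₂(10/69) = 0.4039
  -19/69 × log₂(19/69) = 0.5123
  -20/69 × log₂(20/69) = 0.5179
H(X) = 2.3825 bits


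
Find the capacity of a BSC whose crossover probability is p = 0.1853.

For BSC with error probability p:
C = 1 - H(p) where H(p) is binary entropy
H(0.1853) = -0.1853 × log₂(0.1853) - 0.8147 × log₂(0.8147)
H(p) = 0.6915
C = 1 - 0.6915 = 0.3085 bits/use


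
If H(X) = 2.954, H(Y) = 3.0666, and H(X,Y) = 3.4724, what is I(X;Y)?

I(X;Y) = H(X) + H(Y) - H(X,Y)
I(X;Y) = 2.954 + 3.0666 - 3.4724 = 2.5482 bits


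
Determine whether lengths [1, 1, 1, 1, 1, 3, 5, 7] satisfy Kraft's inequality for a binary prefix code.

Kraft inequality: Σ 2^(-l_i) ≤ 1 for prefix-free code
Calculating: 2^(-1) + 2^(-1) + 2^(-1) + 2^(-1) + 2^(-1) + 2^(-3) + 2^(-5) + 2^(-7)
= 0.5 + 0.5 + 0.5 + 0.5 + 0.5 + 0.125 + 0.03125 + 0.0078125
= 2.6641
Since 2.6641 > 1, prefix-free code does not exist


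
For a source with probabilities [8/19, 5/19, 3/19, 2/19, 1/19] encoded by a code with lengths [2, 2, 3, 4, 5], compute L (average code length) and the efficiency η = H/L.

Average length L = Σ p_i × l_i = 2.5263 bits
Entropy H = 2.0182 bits
Efficiency η = H/L × 100% = 79.89%


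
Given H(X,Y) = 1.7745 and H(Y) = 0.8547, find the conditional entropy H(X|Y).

Chain rule: H(X,Y) = H(X|Y) + H(Y)
H(X|Y) = H(X,Y) - H(Y) = 1.7745 - 0.8547 = 0.9198 bits


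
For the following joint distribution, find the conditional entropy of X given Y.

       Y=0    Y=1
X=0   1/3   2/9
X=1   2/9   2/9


H(X|Y) = Σ_y p(y) H(X|Y=y)
  p(Y=0) = 5/9, H(X|Y=0) = 0.9710
  p(Y=1) = 4/9, H(X|Y=1) = 1.0000
H(X|Y) = 0.5556×0.9710 + 0.4444×1.0000 = 0.9839 bits
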